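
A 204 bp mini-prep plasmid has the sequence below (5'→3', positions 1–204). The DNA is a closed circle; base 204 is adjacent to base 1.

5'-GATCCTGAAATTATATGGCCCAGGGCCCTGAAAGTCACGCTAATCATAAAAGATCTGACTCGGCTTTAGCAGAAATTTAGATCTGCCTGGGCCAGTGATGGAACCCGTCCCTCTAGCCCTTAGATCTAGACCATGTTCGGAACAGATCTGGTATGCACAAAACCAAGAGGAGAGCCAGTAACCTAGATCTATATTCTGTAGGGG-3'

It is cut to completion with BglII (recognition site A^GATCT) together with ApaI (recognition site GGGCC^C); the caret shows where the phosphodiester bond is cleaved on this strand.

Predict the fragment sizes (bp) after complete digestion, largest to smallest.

BglII sites (AGATCT) start at positions 51, 79, 122, 144, 185.
BglII cuts after the first base of each site, so after positions 51, 79, 122, 144, 185.
The ApaI site (GGGCCC) starts at position 23.
ApaI cuts after base 5 of each site (before the last base), so after position 27.
Combined cut positions: 27, 51, 79, 122, 144, 185.
Circular molecule, 6 cuts → 6 fragments:
  28–51 → 24 bp
  52–79 → 28 bp
  80–122 → 43 bp
  123–144 → 22 bp
  145–185 → 41 bp
  186–204 then 1–27 → 19 + 27 = 46 bp
Sorted largest to smallest: 46, 43, 41, 28, 24, 22 bp.

46, 43, 41, 28, 24, 22 bp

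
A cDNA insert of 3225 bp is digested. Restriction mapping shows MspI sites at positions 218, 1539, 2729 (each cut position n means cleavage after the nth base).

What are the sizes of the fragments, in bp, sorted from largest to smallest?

Linear molecule, 3 cuts → 4 fragments:
  218 − 0 = 218 bp
  1539 − 218 = 1321 bp
  2729 − 1539 = 1190 bp
  3225 − 2729 = 496 bp
Sorted largest to smallest: 1321, 1190, 496, 218 bp.

1321, 1190, 496, 218 bp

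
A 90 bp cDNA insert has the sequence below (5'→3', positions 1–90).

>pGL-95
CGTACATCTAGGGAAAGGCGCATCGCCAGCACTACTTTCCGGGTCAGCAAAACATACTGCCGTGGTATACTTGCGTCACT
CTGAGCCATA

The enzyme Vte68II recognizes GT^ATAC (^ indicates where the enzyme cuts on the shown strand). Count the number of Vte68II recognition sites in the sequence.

1

GTATAC occurs starting at position 65.
Vte68II cuts at 1 site.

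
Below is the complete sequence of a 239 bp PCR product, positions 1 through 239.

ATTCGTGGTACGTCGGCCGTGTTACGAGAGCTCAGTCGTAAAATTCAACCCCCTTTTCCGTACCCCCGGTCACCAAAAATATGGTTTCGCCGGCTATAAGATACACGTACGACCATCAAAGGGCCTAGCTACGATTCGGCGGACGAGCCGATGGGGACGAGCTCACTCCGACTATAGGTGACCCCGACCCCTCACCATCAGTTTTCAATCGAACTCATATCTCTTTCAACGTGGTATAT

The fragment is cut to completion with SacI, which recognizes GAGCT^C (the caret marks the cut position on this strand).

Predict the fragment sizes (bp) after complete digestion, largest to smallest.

131, 76, 32 bp

SacI sites (GAGCTC) start at positions 28, 159.
SacI cuts after base 5 of each site (before the last base), so after positions 32, 163.
Linear molecule, 2 cuts → 3 fragments:
  1–32 → 32 bp
  33–163 → 131 bp
  164–239 → 76 bp
Sorted largest to smallest: 131, 76, 32 bp.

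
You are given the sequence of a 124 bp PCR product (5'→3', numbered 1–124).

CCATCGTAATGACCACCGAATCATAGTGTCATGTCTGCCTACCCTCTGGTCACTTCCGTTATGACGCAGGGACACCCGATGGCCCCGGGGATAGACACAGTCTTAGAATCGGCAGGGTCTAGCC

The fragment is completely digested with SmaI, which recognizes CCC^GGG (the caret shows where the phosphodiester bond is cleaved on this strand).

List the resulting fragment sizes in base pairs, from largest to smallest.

86, 38 bp

The SmaI site (CCCGGG) starts at position 84.
SmaI cuts after base 3 of each site, so after position 86.
Linear molecule, 1 cut → 2 fragments:
  1–86 → 86 bp
  87–124 → 38 bp
Sorted largest to smallest: 86, 38 bp.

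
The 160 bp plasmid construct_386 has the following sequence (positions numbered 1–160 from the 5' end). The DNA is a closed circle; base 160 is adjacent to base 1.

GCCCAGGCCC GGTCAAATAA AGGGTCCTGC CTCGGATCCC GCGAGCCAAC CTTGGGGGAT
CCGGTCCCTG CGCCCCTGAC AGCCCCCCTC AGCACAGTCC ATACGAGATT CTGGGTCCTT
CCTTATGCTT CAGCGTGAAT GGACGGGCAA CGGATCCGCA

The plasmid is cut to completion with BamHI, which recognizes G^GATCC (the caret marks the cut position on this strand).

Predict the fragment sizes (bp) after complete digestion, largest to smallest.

BamHI sites (GGATCC) start at positions 34, 57, 152.
BamHI cuts after the first base of each site, so after positions 34, 57, 152.
Circular molecule, 3 cuts → 3 fragments:
  35–57 → 23 bp
  58–152 → 95 bp
  153–160 then 1–34 → 8 + 34 = 42 bp
Sorted largest to smallest: 95, 42, 23 bp.

95, 42, 23 bp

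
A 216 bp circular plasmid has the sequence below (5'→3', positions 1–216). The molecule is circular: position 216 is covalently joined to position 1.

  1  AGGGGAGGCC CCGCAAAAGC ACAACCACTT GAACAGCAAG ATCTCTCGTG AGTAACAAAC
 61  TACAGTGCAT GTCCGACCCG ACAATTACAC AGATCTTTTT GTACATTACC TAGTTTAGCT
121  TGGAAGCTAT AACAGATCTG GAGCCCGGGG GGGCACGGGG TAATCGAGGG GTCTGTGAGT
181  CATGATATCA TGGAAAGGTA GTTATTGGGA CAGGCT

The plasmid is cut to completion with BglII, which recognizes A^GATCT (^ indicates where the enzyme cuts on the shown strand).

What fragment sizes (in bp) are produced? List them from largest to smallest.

121, 52, 43 bp

BglII sites (AGATCT) start at positions 39, 91, 134.
BglII cuts after the first base of each site, so after positions 39, 91, 134.
Circular molecule, 3 cuts → 3 fragments:
  40–91 → 52 bp
  92–134 → 43 bp
  135–216 then 1–39 → 82 + 39 = 121 bp
Sorted largest to smallest: 121, 52, 43 bp.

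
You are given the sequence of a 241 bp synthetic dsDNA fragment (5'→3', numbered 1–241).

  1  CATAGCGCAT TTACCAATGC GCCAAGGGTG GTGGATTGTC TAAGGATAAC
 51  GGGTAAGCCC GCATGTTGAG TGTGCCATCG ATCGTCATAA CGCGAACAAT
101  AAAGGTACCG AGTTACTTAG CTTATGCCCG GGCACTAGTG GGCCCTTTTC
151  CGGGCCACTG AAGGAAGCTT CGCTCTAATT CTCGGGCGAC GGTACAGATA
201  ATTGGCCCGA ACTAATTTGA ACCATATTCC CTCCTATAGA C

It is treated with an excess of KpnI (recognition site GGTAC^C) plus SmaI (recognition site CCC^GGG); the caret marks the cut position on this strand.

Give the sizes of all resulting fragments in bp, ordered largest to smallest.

The KpnI site (GGTACC) starts at position 104.
KpnI cuts after base 5 of each site (before the last base), so after position 108.
The SmaI site (CCCGGG) starts at position 127.
SmaI cuts after base 3 of each site, so after position 129.
Combined cut positions: 108, 129.
Linear molecule, 2 cuts → 3 fragments:
  1–108 → 108 bp
  109–129 → 21 bp
  130–241 → 112 bp
Sorted largest to smallest: 112, 108, 21 bp.

112, 108, 21 bp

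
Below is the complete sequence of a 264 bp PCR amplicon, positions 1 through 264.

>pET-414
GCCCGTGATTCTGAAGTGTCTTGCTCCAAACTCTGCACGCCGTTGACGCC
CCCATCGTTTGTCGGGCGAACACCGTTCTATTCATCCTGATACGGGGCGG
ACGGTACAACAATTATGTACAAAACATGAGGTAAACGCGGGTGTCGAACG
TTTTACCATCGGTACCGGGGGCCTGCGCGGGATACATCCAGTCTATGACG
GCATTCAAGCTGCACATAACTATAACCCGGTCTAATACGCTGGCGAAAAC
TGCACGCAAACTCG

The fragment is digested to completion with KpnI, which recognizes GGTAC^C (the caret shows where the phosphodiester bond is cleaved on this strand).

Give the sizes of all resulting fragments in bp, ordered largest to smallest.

165, 99 bp

The KpnI site (GGTACC) starts at position 161.
KpnI cuts after base 5 of each site (before the last base), so after position 165.
Linear molecule, 1 cut → 2 fragments:
  1–165 → 165 bp
  166–264 → 99 bp
Sorted largest to smallest: 165, 99 bp.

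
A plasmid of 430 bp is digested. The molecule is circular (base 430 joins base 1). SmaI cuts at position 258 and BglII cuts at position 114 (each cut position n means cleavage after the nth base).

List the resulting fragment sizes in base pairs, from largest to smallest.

286, 144 bp

Combined cut positions (sorted): 114, 258.
Circular molecule, 2 cuts → 2 fragments:
  258 − 114 = 144 bp
  wrap: 430 − 258 + 114 = 286 bp
Sorted largest to smallest: 286, 144 bp.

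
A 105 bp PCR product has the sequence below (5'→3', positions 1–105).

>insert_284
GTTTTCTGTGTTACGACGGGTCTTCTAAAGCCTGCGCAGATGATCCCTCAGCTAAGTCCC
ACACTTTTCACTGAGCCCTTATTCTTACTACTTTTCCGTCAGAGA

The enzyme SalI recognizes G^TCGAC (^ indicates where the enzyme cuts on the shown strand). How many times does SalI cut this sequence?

0

No occurrence of GTCGAC is present in the sequence.
SalI does not cut: 0 sites.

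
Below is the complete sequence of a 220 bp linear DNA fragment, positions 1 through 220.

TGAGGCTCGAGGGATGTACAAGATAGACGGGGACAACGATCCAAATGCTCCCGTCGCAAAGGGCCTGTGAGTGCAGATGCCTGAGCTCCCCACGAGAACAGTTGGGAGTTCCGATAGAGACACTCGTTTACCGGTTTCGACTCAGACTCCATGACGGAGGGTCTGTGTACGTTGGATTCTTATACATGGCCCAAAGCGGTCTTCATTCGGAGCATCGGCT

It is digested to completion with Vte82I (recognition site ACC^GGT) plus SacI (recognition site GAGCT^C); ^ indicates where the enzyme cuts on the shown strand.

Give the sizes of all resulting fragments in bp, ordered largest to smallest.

88, 87, 45 bp

The Vte82I site (ACCGGT) starts at position 130.
Vte82I cuts after base 3 of each site, so after position 132.
The SacI site (GAGCTC) starts at position 83.
SacI cuts after base 5 of each site (before the last base), so after position 87.
Combined cut positions: 87, 132.
Linear molecule, 2 cuts → 3 fragments:
  1–87 → 87 bp
  88–132 → 45 bp
  133–220 → 88 bp
Sorted largest to smallest: 88, 87, 45 bp.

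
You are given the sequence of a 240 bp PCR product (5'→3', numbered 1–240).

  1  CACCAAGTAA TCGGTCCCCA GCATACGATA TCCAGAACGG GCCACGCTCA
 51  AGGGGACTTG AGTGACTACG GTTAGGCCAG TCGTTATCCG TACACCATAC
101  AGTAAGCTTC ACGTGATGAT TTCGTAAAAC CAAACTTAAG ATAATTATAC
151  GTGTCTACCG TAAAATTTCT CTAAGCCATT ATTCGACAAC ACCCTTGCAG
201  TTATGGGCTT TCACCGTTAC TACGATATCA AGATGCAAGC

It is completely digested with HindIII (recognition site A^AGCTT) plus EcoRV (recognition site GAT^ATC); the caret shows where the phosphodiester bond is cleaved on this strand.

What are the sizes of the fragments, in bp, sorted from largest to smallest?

122, 75, 29, 14 bp

The HindIII site (AAGCTT) starts at position 104.
HindIII cuts after the first base of each site, so after position 104.
EcoRV sites (GATATC) start at positions 27, 224.
EcoRV cuts after base 3 of each site, so after positions 29, 226.
Combined cut positions: 29, 104, 226.
Linear molecule, 3 cuts → 4 fragments:
  1–29 → 29 bp
  30–104 → 75 bp
  105–226 → 122 bp
  227–240 → 14 bp
Sorted largest to smallest: 122, 75, 29, 14 bp.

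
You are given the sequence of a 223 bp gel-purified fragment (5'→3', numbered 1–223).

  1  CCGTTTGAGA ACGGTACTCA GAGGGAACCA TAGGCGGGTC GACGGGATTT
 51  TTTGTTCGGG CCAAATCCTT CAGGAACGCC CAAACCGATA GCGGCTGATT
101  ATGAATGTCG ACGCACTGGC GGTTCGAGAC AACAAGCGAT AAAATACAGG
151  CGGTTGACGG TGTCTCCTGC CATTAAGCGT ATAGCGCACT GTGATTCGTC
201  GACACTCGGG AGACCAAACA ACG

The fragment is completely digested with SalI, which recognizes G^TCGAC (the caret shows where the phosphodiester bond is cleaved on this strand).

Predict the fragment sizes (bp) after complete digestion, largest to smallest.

SalI sites (GTCGAC) start at positions 38, 107, 198.
SalI cuts after the first base of each site, so after positions 38, 107, 198.
Linear molecule, 3 cuts → 4 fragments:
  1–38 → 38 bp
  39–107 → 69 bp
  108–198 → 91 bp
  199–223 → 25 bp
Sorted largest to smallest: 91, 69, 38, 25 bp.

91, 69, 38, 25 bp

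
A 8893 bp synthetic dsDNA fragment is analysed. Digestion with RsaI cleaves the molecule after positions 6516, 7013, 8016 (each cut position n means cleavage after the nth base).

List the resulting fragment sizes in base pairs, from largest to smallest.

6516, 1003, 877, 497 bp

Linear molecule, 3 cuts → 4 fragments:
  6516 − 0 = 6516 bp
  7013 − 6516 = 497 bp
  8016 − 7013 = 1003 bp
  8893 − 8016 = 877 bp
Sorted largest to smallest: 6516, 1003, 877, 497 bp.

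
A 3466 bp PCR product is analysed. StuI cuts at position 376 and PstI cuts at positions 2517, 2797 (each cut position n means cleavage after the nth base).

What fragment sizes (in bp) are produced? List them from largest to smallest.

Combined cut positions (sorted): 376, 2517, 2797.
Linear molecule, 3 cuts → 4 fragments:
  376 − 0 = 376 bp
  2517 − 376 = 2141 bp
  2797 − 2517 = 280 bp
  3466 − 2797 = 669 bp
Sorted largest to smallest: 2141, 669, 376, 280 bp.

2141, 669, 376, 280 bp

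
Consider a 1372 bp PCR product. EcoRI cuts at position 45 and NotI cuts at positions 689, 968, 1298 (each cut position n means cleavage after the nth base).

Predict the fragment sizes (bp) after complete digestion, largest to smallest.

Combined cut positions (sorted): 45, 689, 968, 1298.
Linear molecule, 4 cuts → 5 fragments:
  45 − 0 = 45 bp
  689 − 45 = 644 bp
  968 − 689 = 279 bp
  1298 − 968 = 330 bp
  1372 − 1298 = 74 bp
Sorted largest to smallest: 644, 330, 279, 74, 45 bp.

644, 330, 279, 74, 45 bp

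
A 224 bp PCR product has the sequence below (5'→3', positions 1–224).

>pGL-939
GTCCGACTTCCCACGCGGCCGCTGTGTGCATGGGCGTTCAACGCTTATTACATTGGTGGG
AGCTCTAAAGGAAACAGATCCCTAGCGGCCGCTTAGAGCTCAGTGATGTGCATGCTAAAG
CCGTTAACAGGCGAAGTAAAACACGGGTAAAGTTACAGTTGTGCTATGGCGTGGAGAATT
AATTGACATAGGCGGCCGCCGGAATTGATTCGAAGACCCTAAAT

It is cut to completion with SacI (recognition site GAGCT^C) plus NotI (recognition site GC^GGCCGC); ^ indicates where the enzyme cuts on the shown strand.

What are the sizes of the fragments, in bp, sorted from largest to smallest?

SacI sites (GAGCTC) start at positions 60, 96.
SacI cuts after base 5 of each site (before the last base), so after positions 64, 100.
NotI sites (GCGGCCGC) start at positions 15, 85, 192.
NotI cuts after base 2 of each site, so after positions 16, 86, 193.
Combined cut positions: 16, 64, 86, 100, 193.
Linear molecule, 5 cuts → 6 fragments:
  1–16 → 16 bp
  17–64 → 48 bp
  65–86 → 22 bp
  87–100 → 14 bp
  101–193 → 93 bp
  194–224 → 31 bp
Sorted largest to smallest: 93, 48, 31, 22, 16, 14 bp.

93, 48, 31, 22, 16, 14 bp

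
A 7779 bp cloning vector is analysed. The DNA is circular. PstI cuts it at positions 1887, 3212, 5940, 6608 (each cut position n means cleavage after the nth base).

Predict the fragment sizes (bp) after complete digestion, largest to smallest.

3058, 2728, 1325, 668 bp

Circular molecule, 4 cuts → 4 fragments:
  3212 − 1887 = 1325 bp
  5940 − 3212 = 2728 bp
  6608 − 5940 = 668 bp
  wrap: 7779 − 6608 + 1887 = 3058 bp
Sorted largest to smallest: 3058, 2728, 1325, 668 bp.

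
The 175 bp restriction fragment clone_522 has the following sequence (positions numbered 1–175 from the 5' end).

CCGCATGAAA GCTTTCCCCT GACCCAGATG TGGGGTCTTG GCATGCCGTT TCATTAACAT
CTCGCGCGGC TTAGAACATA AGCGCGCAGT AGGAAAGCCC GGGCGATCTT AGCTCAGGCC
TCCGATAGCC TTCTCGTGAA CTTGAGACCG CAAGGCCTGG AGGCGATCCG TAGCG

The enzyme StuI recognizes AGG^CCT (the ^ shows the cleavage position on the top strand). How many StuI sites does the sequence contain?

2

AGGCCT occurs starting at positions 116, 153.
StuI cuts at 2 sites.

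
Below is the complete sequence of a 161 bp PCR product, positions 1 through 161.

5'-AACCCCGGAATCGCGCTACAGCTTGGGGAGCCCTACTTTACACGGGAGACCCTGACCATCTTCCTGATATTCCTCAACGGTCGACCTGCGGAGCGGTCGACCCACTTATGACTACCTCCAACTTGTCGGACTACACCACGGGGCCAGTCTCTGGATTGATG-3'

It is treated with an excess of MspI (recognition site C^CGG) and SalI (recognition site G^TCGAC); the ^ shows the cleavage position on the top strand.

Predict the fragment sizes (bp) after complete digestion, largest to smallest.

The MspI site (CCGG) starts at position 5.
MspI cuts after the first base of each site, so after position 5.
SalI sites (GTCGAC) start at positions 80, 96.
SalI cuts after the first base of each site, so after positions 80, 96.
Combined cut positions: 5, 80, 96.
Linear molecule, 3 cuts → 4 fragments:
  1–5 → 5 bp
  6–80 → 75 bp
  81–96 → 16 bp
  97–161 → 65 bp
Sorted largest to smallest: 75, 65, 16, 5 bp.

75, 65, 16, 5 bp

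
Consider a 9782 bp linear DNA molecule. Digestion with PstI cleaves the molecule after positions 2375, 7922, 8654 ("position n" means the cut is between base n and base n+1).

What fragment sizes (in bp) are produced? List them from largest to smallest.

Linear molecule, 3 cuts → 4 fragments:
  2375 − 0 = 2375 bp
  7922 − 2375 = 5547 bp
  8654 − 7922 = 732 bp
  9782 − 8654 = 1128 bp
Sorted largest to smallest: 5547, 2375, 1128, 732 bp.

5547, 2375, 1128, 732 bp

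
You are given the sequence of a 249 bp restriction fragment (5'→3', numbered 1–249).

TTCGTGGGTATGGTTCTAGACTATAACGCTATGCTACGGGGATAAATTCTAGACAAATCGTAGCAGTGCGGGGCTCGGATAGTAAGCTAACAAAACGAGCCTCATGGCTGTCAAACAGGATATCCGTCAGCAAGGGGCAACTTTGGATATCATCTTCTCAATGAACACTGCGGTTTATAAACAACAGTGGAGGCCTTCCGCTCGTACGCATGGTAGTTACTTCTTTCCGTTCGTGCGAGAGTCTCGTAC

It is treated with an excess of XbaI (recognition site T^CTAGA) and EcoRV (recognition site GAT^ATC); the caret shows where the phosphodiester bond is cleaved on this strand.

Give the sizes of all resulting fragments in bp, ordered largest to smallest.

XbaI sites (TCTAGA) start at positions 15, 48.
XbaI cuts after the first base of each site, so after positions 15, 48.
EcoRV sites (GATATC) start at positions 119, 146.
EcoRV cuts after base 3 of each site, so after positions 121, 148.
Combined cut positions: 15, 48, 121, 148.
Linear molecule, 4 cuts → 5 fragments:
  1–15 → 15 bp
  16–48 → 33 bp
  49–121 → 73 bp
  122–148 → 27 bp
  149–249 → 101 bp
Sorted largest to smallest: 101, 73, 33, 27, 15 bp.

101, 73, 33, 27, 15 bp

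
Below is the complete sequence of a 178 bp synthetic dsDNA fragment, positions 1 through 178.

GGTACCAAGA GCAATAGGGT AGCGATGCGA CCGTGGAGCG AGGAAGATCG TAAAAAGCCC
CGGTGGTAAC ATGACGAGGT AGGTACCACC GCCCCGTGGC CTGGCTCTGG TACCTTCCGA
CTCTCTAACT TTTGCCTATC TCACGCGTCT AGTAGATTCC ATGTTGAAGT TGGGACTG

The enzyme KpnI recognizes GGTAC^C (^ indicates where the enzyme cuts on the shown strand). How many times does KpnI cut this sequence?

GGTACC occurs starting at positions 1, 82, 109.
KpnI cuts at 3 sites.

3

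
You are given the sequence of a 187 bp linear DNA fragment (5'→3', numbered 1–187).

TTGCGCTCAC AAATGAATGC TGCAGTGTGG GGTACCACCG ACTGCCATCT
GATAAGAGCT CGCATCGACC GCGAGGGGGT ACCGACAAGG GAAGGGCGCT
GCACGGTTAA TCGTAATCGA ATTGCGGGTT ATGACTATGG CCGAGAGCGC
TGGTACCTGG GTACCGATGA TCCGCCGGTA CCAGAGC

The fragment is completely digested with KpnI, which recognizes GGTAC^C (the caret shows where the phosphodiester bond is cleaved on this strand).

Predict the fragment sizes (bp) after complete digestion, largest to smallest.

KpnI sites (GGTACC) start at positions 31, 78, 152, 160, 177.
KpnI cuts after base 5 of each site (before the last base), so after positions 35, 82, 156, 164, 181.
Linear molecule, 5 cuts → 6 fragments:
  1–35 → 35 bp
  36–82 → 47 bp
  83–156 → 74 bp
  157–164 → 8 bp
  165–181 → 17 bp
  182–187 → 6 bp
Sorted largest to smallest: 74, 47, 35, 17, 8, 6 bp.

74, 47, 35, 17, 8, 6 bp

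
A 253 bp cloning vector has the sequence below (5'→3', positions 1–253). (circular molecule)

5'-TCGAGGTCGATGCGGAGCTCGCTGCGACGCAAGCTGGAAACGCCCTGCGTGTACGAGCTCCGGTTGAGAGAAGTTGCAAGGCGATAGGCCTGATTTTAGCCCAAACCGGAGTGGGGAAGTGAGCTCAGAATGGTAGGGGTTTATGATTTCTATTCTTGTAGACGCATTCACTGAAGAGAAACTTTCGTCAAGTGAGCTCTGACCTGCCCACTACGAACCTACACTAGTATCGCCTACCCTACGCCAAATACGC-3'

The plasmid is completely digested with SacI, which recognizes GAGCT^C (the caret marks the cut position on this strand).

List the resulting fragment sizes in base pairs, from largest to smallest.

SacI sites (GAGCTC) start at positions 15, 55, 121, 194.
SacI cuts after base 5 of each site (before the last base), so after positions 19, 59, 125, 198.
Circular molecule, 4 cuts → 4 fragments:
  20–59 → 40 bp
  60–125 → 66 bp
  126–198 → 73 bp
  199–253 then 1–19 → 55 + 19 = 74 bp
Sorted largest to smallest: 74, 73, 66, 40 bp.

74, 73, 66, 40 bp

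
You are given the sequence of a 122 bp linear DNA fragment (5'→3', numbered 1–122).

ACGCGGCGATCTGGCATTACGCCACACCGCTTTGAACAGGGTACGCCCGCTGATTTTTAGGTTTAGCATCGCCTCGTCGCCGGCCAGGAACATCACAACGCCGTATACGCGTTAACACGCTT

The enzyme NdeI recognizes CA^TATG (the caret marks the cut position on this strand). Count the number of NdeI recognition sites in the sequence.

No occurrence of CATATG is present in the sequence.
NdeI does not cut: 0 sites.

0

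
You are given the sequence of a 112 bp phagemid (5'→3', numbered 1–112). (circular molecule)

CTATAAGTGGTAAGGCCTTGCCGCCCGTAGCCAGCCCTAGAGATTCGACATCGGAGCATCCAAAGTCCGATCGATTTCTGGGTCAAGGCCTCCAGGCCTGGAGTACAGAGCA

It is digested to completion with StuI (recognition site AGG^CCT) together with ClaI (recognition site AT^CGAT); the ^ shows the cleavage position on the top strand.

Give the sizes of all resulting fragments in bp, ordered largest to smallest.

StuI sites (AGGCCT) start at positions 13, 86, 94.
StuI cuts after base 3 of each site, so after positions 15, 88, 96.
The ClaI site (ATCGAT) starts at position 70.
ClaI cuts after base 2 of each site, so after position 71.
Combined cut positions: 15, 71, 88, 96.
Circular molecule, 4 cuts → 4 fragments:
  16–71 → 56 bp
  72–88 → 17 bp
  89–96 → 8 bp
  97–112 then 1–15 → 16 + 15 = 31 bp
Sorted largest to smallest: 56, 31, 17, 8 bp.

56, 31, 17, 8 bp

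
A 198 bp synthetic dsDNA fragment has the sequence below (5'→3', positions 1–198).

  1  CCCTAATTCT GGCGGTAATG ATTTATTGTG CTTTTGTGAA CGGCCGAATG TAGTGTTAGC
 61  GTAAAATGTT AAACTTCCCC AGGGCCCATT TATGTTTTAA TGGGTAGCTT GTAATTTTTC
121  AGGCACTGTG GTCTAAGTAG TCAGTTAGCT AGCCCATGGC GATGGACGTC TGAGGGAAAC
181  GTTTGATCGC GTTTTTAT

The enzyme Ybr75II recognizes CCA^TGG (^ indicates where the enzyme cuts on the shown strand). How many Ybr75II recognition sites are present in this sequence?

CCATGG occurs starting at position 154.
Ybr75II cuts at 1 site.

1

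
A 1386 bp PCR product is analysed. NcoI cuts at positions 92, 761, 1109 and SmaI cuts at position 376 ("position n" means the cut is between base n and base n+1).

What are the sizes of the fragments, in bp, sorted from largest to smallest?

385, 348, 284, 277, 92 bp

Combined cut positions (sorted): 92, 376, 761, 1109.
Linear molecule, 4 cuts → 5 fragments:
  92 − 0 = 92 bp
  376 − 92 = 284 bp
  761 − 376 = 385 bp
  1109 − 761 = 348 bp
  1386 − 1109 = 277 bp
Sorted largest to smallest: 385, 348, 284, 277, 92 bp.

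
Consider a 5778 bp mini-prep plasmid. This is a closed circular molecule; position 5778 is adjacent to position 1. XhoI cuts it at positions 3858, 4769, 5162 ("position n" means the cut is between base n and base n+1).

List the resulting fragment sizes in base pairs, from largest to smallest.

4474, 911, 393 bp

Circular molecule, 3 cuts → 3 fragments:
  4769 − 3858 = 911 bp
  5162 − 4769 = 393 bp
  wrap: 5778 − 5162 + 3858 = 4474 bp
Sorted largest to smallest: 4474, 911, 393 bp.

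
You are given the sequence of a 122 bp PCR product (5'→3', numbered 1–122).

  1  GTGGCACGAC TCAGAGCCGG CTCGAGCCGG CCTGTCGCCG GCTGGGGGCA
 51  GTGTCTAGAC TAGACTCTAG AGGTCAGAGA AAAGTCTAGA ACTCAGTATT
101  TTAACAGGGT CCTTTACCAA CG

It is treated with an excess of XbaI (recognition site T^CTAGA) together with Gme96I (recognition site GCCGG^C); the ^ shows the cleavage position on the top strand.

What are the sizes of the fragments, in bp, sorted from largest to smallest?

37, 20, 19, 13, 12, 11, 10 bp

XbaI sites (TCTAGA) start at positions 54, 66, 85.
XbaI cuts after the first base of each site, so after positions 54, 66, 85.
Gme96I sites (GCCGGC) start at positions 16, 26, 37.
Gme96I cuts after base 5 of each site (before the last base), so after positions 20, 30, 41.
Combined cut positions: 20, 30, 41, 54, 66, 85.
Linear molecule, 6 cuts → 7 fragments:
  1–20 → 20 bp
  21–30 → 10 bp
  31–41 → 11 bp
  42–54 → 13 bp
  55–66 → 12 bp
  67–85 → 19 bp
  86–122 → 37 bp
Sorted largest to smallest: 37, 20, 19, 13, 12, 11, 10 bp.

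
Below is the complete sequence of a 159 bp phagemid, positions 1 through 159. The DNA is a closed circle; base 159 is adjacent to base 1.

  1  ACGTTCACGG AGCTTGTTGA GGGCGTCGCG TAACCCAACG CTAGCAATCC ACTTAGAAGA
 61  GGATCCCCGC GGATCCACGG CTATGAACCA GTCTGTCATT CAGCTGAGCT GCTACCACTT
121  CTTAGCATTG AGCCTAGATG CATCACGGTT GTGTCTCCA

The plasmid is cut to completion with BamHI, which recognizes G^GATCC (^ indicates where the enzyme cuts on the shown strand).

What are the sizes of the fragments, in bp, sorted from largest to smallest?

149, 10 bp

BamHI sites (GGATCC) start at positions 61, 71.
BamHI cuts after the first base of each site, so after positions 61, 71.
Circular molecule, 2 cuts → 2 fragments:
  62–71 → 10 bp
  72–159 then 1–61 → 88 + 61 = 149 bp
Sorted largest to smallest: 149, 10 bp.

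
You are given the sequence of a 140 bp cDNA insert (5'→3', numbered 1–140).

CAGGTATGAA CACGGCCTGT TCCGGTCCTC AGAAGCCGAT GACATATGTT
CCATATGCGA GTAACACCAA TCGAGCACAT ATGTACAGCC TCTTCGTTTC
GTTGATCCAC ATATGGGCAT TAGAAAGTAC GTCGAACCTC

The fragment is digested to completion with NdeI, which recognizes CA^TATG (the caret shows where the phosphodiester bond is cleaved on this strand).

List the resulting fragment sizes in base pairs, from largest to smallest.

NdeI sites (CATATG) start at positions 43, 52, 78, 110.
NdeI cuts after base 2 of each site, so after positions 44, 53, 79, 111.
Linear molecule, 4 cuts → 5 fragments:
  1–44 → 44 bp
  45–53 → 9 bp
  54–79 → 26 bp
  80–111 → 32 bp
  112–140 → 29 bp
Sorted largest to smallest: 44, 32, 29, 26, 9 bp.

44, 32, 29, 26, 9 bp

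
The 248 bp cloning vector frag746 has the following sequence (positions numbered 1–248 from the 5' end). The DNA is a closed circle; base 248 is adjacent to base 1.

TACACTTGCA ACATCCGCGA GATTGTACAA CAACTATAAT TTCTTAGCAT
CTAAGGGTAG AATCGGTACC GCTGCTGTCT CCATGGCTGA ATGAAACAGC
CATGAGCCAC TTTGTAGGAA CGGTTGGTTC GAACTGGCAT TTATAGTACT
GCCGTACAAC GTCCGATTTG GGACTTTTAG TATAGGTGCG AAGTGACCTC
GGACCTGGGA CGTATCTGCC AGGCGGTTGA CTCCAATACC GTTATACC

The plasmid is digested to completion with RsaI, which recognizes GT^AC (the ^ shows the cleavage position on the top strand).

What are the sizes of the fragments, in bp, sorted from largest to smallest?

119, 80, 41, 8 bp

RsaI sites (GTAC) start at positions 25, 66, 146, 154.
RsaI cuts after base 2 of each site, so after positions 26, 67, 147, 155.
Circular molecule, 4 cuts → 4 fragments:
  27–67 → 41 bp
  68–147 → 80 bp
  148–155 → 8 bp
  156–248 then 1–26 → 93 + 26 = 119 bp
Sorted largest to smallest: 119, 80, 41, 8 bp.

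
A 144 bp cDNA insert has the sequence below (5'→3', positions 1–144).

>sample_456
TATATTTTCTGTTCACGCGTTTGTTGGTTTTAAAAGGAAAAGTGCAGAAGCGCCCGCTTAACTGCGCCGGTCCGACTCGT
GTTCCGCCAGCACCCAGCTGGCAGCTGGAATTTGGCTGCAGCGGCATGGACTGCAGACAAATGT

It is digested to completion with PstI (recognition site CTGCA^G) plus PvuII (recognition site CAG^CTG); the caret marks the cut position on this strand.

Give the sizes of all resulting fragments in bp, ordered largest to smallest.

97, 16, 15, 9, 7 bp

PstI sites (CTGCAG) start at positions 116, 131.
PstI cuts after base 5 of each site (before the last base), so after positions 120, 135.
PvuII sites (CAGCTG) start at positions 95, 102.
PvuII cuts after base 3 of each site, so after positions 97, 104.
Combined cut positions: 97, 104, 120, 135.
Linear molecule, 4 cuts → 5 fragments:
  1–97 → 97 bp
  98–104 → 7 bp
  105–120 → 16 bp
  121–135 → 15 bp
  136–144 → 9 bp
Sorted largest to smallest: 97, 16, 15, 9, 7 bp.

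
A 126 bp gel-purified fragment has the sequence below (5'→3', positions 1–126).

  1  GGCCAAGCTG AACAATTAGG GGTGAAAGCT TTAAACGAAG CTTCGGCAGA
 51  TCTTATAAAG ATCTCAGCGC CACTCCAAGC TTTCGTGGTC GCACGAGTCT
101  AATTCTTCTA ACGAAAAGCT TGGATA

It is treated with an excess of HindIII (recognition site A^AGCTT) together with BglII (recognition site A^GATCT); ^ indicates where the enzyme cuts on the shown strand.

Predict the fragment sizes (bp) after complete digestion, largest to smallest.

HindIII sites (AAGCTT) start at positions 26, 38, 77, 116.
HindIII cuts after the first base of each site, so after positions 26, 38, 77, 116.
BglII sites (AGATCT) start at positions 48, 59.
BglII cuts after the first base of each site, so after positions 48, 59.
Combined cut positions: 26, 38, 48, 59, 77, 116.
Linear molecule, 6 cuts → 7 fragments:
  1–26 → 26 bp
  27–38 → 12 bp
  39–48 → 10 bp
  49–59 → 11 bp
  60–77 → 18 bp
  78–116 → 39 bp
  117–126 → 10 bp
Sorted largest to smallest: 39, 26, 18, 12, 11, 10, 10 bp.

39, 26, 18, 12, 11, 10, 10 bp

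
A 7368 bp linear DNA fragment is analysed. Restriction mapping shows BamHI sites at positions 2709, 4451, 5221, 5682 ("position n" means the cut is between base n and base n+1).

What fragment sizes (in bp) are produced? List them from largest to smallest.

Linear molecule, 4 cuts → 5 fragments:
  2709 − 0 = 2709 bp
  4451 − 2709 = 1742 bp
  5221 − 4451 = 770 bp
  5682 − 5221 = 461 bp
  7368 − 5682 = 1686 bp
Sorted largest to smallest: 2709, 1742, 1686, 770, 461 bp.

2709, 1742, 1686, 770, 461 bp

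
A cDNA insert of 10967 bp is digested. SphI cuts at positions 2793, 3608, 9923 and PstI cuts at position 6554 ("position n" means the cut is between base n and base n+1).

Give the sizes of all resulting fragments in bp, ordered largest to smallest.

Combined cut positions (sorted): 2793, 3608, 6554, 9923.
Linear molecule, 4 cuts → 5 fragments:
  2793 − 0 = 2793 bp
  3608 − 2793 = 815 bp
  6554 − 3608 = 2946 bp
  9923 − 6554 = 3369 bp
  10967 − 9923 = 1044 bp
Sorted largest to smallest: 3369, 2946, 2793, 1044, 815 bp.

3369, 2946, 2793, 1044, 815 bp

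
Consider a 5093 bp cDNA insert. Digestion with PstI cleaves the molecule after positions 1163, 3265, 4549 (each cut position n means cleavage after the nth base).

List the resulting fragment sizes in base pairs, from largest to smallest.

2102, 1284, 1163, 544 bp

Linear molecule, 3 cuts → 4 fragments:
  1163 − 0 = 1163 bp
  3265 − 1163 = 2102 bp
  4549 − 3265 = 1284 bp
  5093 − 4549 = 544 bp
Sorted largest to smallest: 2102, 1284, 1163, 544 bp.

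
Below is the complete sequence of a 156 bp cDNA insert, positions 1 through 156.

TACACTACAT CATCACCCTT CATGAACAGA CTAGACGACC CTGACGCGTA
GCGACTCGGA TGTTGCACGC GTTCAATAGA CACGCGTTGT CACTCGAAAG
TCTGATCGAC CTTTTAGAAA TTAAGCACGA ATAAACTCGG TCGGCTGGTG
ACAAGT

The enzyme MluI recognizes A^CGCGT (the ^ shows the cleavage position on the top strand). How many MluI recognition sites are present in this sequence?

ACGCGT occurs starting at positions 44, 67, 82.
MluI cuts at 3 sites.

3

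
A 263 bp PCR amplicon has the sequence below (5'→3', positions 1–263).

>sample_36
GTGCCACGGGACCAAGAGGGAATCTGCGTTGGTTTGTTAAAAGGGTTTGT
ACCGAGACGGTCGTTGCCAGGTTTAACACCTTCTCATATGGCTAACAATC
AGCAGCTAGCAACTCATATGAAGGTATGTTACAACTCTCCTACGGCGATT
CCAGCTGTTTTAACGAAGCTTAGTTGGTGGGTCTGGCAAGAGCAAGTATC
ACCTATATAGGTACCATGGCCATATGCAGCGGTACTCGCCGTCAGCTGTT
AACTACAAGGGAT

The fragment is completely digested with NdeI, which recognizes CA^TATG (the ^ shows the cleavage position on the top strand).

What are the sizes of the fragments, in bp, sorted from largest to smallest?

106, 86, 41, 30 bp

NdeI sites (CATATG) start at positions 85, 115, 221.
NdeI cuts after base 2 of each site, so after positions 86, 116, 222.
Linear molecule, 3 cuts → 4 fragments:
  1–86 → 86 bp
  87–116 → 30 bp
  117–222 → 106 bp
  223–263 → 41 bp
Sorted largest to smallest: 106, 86, 41, 30 bp.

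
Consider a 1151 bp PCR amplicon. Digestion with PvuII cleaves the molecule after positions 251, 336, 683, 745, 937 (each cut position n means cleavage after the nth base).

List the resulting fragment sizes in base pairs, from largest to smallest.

Linear molecule, 5 cuts → 6 fragments:
  251 − 0 = 251 bp
  336 − 251 = 85 bp
  683 − 336 = 347 bp
  745 − 683 = 62 bp
  937 − 745 = 192 bp
  1151 − 937 = 214 bp
Sorted largest to smallest: 347, 251, 214, 192, 85, 62 bp.

347, 251, 214, 192, 85, 62 bp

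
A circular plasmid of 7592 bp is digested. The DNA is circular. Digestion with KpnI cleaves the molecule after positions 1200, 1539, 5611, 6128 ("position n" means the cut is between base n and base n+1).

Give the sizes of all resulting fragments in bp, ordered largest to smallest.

Circular molecule, 4 cuts → 4 fragments:
  1539 − 1200 = 339 bp
  5611 − 1539 = 4072 bp
  6128 − 5611 = 517 bp
  wrap: 7592 − 6128 + 1200 = 2664 bp
Sorted largest to smallest: 4072, 2664, 517, 339 bp.

4072, 2664, 517, 339 bp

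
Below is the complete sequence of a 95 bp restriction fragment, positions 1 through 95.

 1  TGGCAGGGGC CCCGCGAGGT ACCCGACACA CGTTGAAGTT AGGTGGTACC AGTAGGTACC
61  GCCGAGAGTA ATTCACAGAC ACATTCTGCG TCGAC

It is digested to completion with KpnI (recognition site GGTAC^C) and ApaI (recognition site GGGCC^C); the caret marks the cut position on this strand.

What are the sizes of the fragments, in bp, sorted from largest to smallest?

KpnI sites (GGTACC) start at positions 18, 45, 55.
KpnI cuts after base 5 of each site (before the last base), so after positions 22, 49, 59.
The ApaI site (GGGCCC) starts at position 7.
ApaI cuts after base 5 of each site (before the last base), so after position 11.
Combined cut positions: 11, 22, 49, 59.
Linear molecule, 4 cuts → 5 fragments:
  1–11 → 11 bp
  12–22 → 11 bp
  23–49 → 27 bp
  50–59 → 10 bp
  60–95 → 36 bp
Sorted largest to smallest: 36, 27, 11, 11, 10 bp.

36, 27, 11, 11, 10 bp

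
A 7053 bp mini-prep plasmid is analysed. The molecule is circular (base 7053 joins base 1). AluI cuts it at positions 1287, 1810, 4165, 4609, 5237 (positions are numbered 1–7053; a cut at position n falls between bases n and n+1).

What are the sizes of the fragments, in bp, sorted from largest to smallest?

3103, 2355, 628, 523, 444 bp

Circular molecule, 5 cuts → 5 fragments:
  1810 − 1287 = 523 bp
  4165 − 1810 = 2355 bp
  4609 − 4165 = 444 bp
  5237 − 4609 = 628 bp
  wrap: 7053 − 5237 + 1287 = 3103 bp
Sorted largest to smallest: 3103, 2355, 628, 523, 444 bp.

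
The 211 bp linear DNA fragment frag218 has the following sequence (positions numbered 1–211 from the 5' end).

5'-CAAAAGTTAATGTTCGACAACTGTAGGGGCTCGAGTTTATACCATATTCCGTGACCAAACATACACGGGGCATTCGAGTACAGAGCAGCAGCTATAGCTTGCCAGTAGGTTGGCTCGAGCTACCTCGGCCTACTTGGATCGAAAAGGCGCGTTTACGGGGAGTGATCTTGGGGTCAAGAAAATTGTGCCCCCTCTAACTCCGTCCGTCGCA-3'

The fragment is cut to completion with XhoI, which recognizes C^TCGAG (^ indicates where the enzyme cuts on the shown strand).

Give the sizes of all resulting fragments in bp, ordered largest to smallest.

97, 84, 30 bp

XhoI sites (CTCGAG) start at positions 30, 114.
XhoI cuts after the first base of each site, so after positions 30, 114.
Linear molecule, 2 cuts → 3 fragments:
  1–30 → 30 bp
  31–114 → 84 bp
  115–211 → 97 bp
Sorted largest to smallest: 97, 84, 30 bp.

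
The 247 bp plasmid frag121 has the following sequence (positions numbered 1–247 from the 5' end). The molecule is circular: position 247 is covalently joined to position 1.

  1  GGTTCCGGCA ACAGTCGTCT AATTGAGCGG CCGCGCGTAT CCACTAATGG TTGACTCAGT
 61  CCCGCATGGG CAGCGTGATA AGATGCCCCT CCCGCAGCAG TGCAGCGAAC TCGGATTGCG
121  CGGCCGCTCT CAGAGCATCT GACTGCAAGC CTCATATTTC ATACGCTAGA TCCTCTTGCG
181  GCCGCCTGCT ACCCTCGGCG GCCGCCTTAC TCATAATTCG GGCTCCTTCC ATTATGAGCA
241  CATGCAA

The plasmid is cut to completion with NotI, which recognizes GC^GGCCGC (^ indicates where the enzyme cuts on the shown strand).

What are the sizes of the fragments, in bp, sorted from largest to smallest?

93, 76, 58, 20 bp

NotI sites (GCGGCCGC) start at positions 27, 120, 178, 198.
NotI cuts after base 2 of each site, so after positions 28, 121, 179, 199.
Circular molecule, 4 cuts → 4 fragments:
  29–121 → 93 bp
  122–179 → 58 bp
  180–199 → 20 bp
  200–247 then 1–28 → 48 + 28 = 76 bp
Sorted largest to smallest: 93, 76, 58, 20 bp.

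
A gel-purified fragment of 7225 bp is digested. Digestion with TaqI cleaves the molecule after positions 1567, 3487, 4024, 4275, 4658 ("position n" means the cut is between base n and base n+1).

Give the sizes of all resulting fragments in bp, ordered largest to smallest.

Linear molecule, 5 cuts → 6 fragments:
  1567 − 0 = 1567 bp
  3487 − 1567 = 1920 bp
  4024 − 3487 = 537 bp
  4275 − 4024 = 251 bp
  4658 − 4275 = 383 bp
  7225 − 4658 = 2567 bp
Sorted largest to smallest: 2567, 1920, 1567, 537, 383, 251 bp.

2567, 1920, 1567, 537, 383, 251 bp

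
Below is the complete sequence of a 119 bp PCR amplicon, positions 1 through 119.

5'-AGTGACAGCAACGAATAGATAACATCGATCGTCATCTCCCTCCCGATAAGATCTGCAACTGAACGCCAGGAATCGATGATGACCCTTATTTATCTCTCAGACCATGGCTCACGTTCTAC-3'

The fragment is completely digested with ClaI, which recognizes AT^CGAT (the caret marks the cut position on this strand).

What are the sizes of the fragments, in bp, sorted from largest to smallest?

ClaI sites (ATCGAT) start at positions 24, 72.
ClaI cuts after base 2 of each site, so after positions 25, 73.
Linear molecule, 2 cuts → 3 fragments:
  1–25 → 25 bp
  26–73 → 48 bp
  74–119 → 46 bp
Sorted largest to smallest: 48, 46, 25 bp.

48, 46, 25 bp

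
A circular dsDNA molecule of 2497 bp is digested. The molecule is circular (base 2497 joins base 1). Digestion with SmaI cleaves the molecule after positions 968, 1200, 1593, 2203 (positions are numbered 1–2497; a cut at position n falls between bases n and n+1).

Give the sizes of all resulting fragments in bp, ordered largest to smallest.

1262, 610, 393, 232 bp

Circular molecule, 4 cuts → 4 fragments:
  1200 − 968 = 232 bp
  1593 − 1200 = 393 bp
  2203 − 1593 = 610 bp
  wrap: 2497 − 2203 + 968 = 1262 bp
Sorted largest to smallest: 1262, 610, 393, 232 bp.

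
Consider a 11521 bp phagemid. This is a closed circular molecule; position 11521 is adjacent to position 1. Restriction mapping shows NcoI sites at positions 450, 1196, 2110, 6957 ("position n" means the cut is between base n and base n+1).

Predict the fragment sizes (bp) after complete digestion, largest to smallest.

5014, 4847, 914, 746 bp

Circular molecule, 4 cuts → 4 fragments:
  1196 − 450 = 746 bp
  2110 − 1196 = 914 bp
  6957 − 2110 = 4847 bp
  wrap: 11521 − 6957 + 450 = 5014 bp
Sorted largest to smallest: 5014, 4847, 914, 746 bp.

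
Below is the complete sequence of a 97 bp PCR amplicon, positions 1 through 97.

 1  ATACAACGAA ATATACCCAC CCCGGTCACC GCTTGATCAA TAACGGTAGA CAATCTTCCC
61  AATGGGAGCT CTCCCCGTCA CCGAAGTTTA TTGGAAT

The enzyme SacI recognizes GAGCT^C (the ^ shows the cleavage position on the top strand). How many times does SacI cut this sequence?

1

GAGCTC occurs starting at position 66.
SacI cuts at 1 site.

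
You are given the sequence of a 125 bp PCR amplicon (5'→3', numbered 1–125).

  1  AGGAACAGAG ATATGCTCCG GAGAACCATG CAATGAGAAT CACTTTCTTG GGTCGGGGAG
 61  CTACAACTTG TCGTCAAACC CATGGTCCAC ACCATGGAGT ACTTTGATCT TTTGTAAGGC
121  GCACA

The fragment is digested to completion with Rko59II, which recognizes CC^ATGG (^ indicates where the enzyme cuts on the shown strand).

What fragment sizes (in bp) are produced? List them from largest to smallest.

81, 32, 12 bp

Rko59II sites (CCATGG) start at positions 80, 92.
Rko59II cuts after base 2 of each site, so after positions 81, 93.
Linear molecule, 2 cuts → 3 fragments:
  1–81 → 81 bp
  82–93 → 12 bp
  94–125 → 32 bp
Sorted largest to smallest: 81, 32, 12 bp.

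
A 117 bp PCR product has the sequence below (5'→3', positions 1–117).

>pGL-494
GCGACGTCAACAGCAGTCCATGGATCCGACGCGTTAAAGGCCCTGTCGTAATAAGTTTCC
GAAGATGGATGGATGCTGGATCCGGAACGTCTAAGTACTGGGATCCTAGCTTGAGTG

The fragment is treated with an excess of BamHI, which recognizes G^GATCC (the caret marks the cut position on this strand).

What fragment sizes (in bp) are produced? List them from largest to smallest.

56, 23, 22, 16 bp

BamHI sites (GGATCC) start at positions 22, 78, 101.
BamHI cuts after the first base of each site, so after positions 22, 78, 101.
Linear molecule, 3 cuts → 4 fragments:
  1–22 → 22 bp
  23–78 → 56 bp
  79–101 → 23 bp
  102–117 → 16 bp
Sorted largest to smallest: 56, 23, 22, 16 bp.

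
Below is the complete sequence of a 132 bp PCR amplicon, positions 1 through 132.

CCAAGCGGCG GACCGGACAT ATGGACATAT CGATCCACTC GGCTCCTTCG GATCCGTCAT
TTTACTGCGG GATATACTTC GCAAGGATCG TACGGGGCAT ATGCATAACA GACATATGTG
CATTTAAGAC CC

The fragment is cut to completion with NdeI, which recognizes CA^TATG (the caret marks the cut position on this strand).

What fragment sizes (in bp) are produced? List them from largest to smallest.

NdeI sites (CATATG) start at positions 18, 98, 113.
NdeI cuts after base 2 of each site, so after positions 19, 99, 114.
Linear molecule, 3 cuts → 4 fragments:
  1–19 → 19 bp
  20–99 → 80 bp
  100–114 → 15 bp
  115–132 → 18 bp
Sorted largest to smallest: 80, 19, 18, 15 bp.

80, 19, 18, 15 bp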